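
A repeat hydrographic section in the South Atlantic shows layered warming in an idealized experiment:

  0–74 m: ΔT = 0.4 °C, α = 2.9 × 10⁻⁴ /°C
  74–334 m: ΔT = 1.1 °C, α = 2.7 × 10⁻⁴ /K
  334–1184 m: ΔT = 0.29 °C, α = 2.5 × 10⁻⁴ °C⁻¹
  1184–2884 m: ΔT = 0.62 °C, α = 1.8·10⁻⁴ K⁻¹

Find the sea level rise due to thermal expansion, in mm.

Δh = 337 mm

0–74 m: 2.9×10⁻⁴ × 74 × 0.4 = 0.008584 m
74–334 m: 2.7×10⁻⁴ × 1.1 × 260 = 0.07722 m
2.5×10⁻⁴ × 850 × 0.29 = 0.061625 m
Layer 4: 1700 × 0.62 × 1.8×10⁻⁴ = 0.18972 m
Δh = 0.008584 + 0.07722 + 0.061625 + 0.18972 = 0.337149 m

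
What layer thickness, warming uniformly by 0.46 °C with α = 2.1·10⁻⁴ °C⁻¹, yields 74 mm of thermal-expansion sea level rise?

770 m

H = Δh/(αΔT) = 0.074 / (2.1×10⁻⁴ × 0.46) ≈ 766.0 m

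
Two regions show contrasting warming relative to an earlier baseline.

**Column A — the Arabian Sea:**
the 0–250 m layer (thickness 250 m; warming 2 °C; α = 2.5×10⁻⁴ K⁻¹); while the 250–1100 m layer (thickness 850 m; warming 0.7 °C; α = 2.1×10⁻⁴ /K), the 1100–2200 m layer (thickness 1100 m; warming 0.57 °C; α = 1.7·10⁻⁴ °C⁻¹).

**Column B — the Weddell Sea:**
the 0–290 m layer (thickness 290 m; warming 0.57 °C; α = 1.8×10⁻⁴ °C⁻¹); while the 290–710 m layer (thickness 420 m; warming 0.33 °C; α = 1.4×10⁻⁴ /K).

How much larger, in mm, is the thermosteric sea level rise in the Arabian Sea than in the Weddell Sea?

A 0–250 m: 250 × 2 × 2.5×10⁻⁴ = 0.12500 m
A Layer 2: 2.1×10⁻⁴ × 0.7 × 850 = 0.12495 m
A 1100–2200 m: 1.7×10⁻⁴ × 1100 × 0.57 = 0.10659 m
A total: 0.35654 m
B 0.57 × 290 × 1.8×10⁻⁴ = 0.029754 m
B Layer 2: 420 × 0.33 × 1.4×10⁻⁴ = 0.019404 m
B total: 0.049158 m
Difference: 0.35654 − 0.049158 = 0.307382 m

Δh_A − Δh_B ≈ 310 mm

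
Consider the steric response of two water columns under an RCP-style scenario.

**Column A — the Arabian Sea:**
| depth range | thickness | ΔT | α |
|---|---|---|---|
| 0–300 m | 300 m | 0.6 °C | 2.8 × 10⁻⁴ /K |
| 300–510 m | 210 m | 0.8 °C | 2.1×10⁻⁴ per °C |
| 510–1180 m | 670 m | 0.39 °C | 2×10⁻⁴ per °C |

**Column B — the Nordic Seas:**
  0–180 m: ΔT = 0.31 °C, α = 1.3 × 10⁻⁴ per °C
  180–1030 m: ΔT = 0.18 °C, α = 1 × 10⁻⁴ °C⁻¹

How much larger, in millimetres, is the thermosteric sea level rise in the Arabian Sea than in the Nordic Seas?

A Layer 1: 0.6 × 300 × 2.8×10⁻⁴ = 0.05040 m
A 300–510 m: 210 × 0.8 × 2.1×10⁻⁴ = 0.03528 m
A 510–1180 m: 2×10⁻⁴ × 670 × 0.39 = 0.05226 m
A total: 0.13794 m
B 1.3×10⁻⁴ × 180 × 0.31 = 0.007254 m
B 180–1030 m: 0.18 × 1×10⁻⁴ × 850 = 0.01530 m
B total: 0.022554 m
Difference: 0.13794 − 0.022554 = 0.115386 m

115 mm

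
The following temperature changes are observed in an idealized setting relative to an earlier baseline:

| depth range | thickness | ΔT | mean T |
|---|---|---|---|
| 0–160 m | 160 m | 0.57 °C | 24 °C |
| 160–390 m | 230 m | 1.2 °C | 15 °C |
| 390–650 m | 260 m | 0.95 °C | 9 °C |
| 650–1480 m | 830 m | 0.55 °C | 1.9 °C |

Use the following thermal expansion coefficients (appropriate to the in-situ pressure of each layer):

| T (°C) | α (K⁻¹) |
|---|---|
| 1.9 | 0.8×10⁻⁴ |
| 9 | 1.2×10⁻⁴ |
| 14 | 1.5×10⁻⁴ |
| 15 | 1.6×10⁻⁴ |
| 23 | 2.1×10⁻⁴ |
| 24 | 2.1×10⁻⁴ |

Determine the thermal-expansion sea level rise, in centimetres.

Layer 1 at 24 °C → α = 2.1×10⁻⁴ K⁻¹
Layer 2 at 15 °C → α = 1.6×10⁻⁴ K⁻¹
Layer 3 at 9 °C → α = 1.2×10⁻⁴ K⁻¹
Layer 4 at 1.9 °C → α = 0.8×10⁻⁴ K⁻¹
0–160 m: 2.1×10⁻⁴ × 160 × 0.57 = 0.019152 m
Layer 2: 1.2 × 230 × 1.6×10⁻⁴ = 0.04416 m
260 × 1.2×10⁻⁴ × 0.95 = 0.02964 m
830 × 0.55 × 0.8×10⁻⁴ = 0.03652 m
Δh = 0.019152 + 0.04416 + 0.02964 + 0.03652 = 0.129472 m

Δh = 13 cm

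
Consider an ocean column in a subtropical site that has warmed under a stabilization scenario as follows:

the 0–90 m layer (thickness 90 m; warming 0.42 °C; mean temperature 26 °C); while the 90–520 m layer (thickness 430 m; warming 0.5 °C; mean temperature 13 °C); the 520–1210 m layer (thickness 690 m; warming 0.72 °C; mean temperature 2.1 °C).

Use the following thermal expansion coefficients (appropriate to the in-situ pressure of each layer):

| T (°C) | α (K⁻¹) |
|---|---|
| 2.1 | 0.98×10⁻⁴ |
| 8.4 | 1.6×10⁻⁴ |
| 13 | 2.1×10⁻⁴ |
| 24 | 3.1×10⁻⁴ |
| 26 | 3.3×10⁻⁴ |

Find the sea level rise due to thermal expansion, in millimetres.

Layer 1 at 26 °C → α = 3.3×10⁻⁴ K⁻¹
Layer 2 at 13 °C → α = 2.1×10⁻⁴ K⁻¹
Layer 3 at 2.1 °C → α = 0.98×10⁻⁴ K⁻¹
Layer 1: 0.42 × 90 × 3.3×10⁻⁴ = 0.012474 m
90–520 m: 430 × 0.5 × 2.1×10⁻⁴ = 0.04515 m
520–1210 m: 0.98×10⁻⁴ × 0.72 × 690 = 0.0486864 m
Δh = 0.012474 + 0.04515 + 0.0486864 = 0.1063104 m ≈ 106 mm

Δh ≈ 106 mm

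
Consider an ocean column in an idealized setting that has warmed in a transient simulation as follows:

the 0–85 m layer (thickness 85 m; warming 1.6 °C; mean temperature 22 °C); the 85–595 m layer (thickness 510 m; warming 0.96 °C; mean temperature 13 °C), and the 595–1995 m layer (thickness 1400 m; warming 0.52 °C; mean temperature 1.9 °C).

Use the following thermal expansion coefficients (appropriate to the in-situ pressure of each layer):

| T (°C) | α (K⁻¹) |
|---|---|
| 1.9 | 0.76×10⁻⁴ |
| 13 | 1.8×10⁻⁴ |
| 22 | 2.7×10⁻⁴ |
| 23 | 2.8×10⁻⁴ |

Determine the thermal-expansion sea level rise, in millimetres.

180 mm

Layer 1 at 22 °C → α = 2.7×10⁻⁴ K⁻¹
Layer 2 at 13 °C → α = 1.8×10⁻⁴ K⁻¹
Layer 3 at 1.9 °C → α = 0.76×10⁻⁴ K⁻¹
0–85 m: 1.6 × 2.7×10⁻⁴ × 85 = 0.03672 m
1.8×10⁻⁴ × 510 × 0.96 = 0.088128 m
0.76×10⁻⁴ × 1400 × 0.52 = 0.055328 m
Δh = 0.03672 + 0.088128 + 0.055328 = 0.180176 m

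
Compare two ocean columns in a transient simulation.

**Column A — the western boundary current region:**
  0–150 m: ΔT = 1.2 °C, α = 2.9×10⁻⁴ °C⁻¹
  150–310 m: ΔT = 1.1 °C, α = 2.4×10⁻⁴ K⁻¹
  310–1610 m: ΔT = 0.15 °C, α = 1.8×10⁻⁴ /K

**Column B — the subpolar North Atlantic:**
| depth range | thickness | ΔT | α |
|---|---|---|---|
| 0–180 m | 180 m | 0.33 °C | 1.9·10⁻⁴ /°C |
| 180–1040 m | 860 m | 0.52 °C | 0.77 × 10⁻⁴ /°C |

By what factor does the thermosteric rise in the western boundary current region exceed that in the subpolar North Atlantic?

A 0–150 m: 150 × 2.9×10⁻⁴ × 1.2 = 0.05220 m
A Layer 2: 160 × 1.1 × 2.4×10⁻⁴ = 0.04224 m
A Layer 3: 1.8×10⁻⁴ × 0.15 × 1300 = 0.03510 m
A total: 0.12954 m
B Layer 1: 0.33 × 1.9×10⁻⁴ × 180 = 0.011286 m
B 0.52 × 0.77×10⁻⁴ × 860 = 0.0344344 m
B total: 0.0457204 m
Ratio: 0.12954 / 0.0457204 ≈ 2.833

2.83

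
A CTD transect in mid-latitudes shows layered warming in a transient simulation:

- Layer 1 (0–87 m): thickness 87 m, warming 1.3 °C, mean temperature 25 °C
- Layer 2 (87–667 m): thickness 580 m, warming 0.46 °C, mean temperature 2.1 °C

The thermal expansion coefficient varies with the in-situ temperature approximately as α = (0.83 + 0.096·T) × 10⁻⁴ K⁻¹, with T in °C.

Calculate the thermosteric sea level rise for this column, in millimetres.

Layer 1: α = (0.83 + 0.096×25)×10⁻⁴ = 3.23×10⁻⁴ K⁻¹
Layer 2: α = (0.83 + 0.096×2.1)×10⁻⁴ = 1.0316×10⁻⁴ K⁻¹
0–87 m: 3.23×10⁻⁴ × 87 × 1.3 = 0.0365313 m
Layer 2: 580 × 0.46 × 1.0316×10⁻⁴ = 0.027523088 m
Δh = 0.0365313 + 0.027523088 = 0.064054388 m ≈ 64.1 mm

Δh ≈ 64.1 mm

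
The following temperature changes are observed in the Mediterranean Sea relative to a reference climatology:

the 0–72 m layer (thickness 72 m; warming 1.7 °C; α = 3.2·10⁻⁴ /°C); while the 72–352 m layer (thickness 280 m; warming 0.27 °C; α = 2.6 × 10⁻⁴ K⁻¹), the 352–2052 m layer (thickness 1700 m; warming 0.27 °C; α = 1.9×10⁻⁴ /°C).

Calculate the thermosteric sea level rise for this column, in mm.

146 mm

0–72 m: 3.2×10⁻⁴ × 72 × 1.7 = 0.039168 m
Layer 2: 2.6×10⁻⁴ × 280 × 0.27 = 0.019656 m
Layer 3: 1.9×10⁻⁴ × 0.27 × 1700 = 0.08721 m
Δh = 0.039168 + 0.019656 + 0.08721 = 0.146034 m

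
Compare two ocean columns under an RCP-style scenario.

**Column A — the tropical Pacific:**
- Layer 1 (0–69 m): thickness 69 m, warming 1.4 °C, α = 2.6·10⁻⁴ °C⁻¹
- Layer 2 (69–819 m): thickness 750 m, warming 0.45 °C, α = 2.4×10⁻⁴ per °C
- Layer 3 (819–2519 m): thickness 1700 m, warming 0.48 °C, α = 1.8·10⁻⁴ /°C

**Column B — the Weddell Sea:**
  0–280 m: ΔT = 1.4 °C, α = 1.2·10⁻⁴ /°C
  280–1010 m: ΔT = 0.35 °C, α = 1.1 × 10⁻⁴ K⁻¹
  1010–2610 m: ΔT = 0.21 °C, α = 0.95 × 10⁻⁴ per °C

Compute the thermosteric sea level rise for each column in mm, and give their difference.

A 69 × 2.6×10⁻⁴ × 1.4 = 0.025116 m
A Layer 2: 0.45 × 750 × 2.4×10⁻⁴ = 0.08100 m
A 0.48 × 1.8×10⁻⁴ × 1700 = 0.14688 m
A total: 0.252996 m
B 0–280 m: 280 × 1.2×10⁻⁴ × 1.4 = 0.04704 m
B 280–1010 m: 0.35 × 1.1×10⁻⁴ × 730 = 0.028105 m
B 1600 × 0.95×10⁻⁴ × 0.21 = 0.03192 m
B total: 0.107065 m
Difference: 0.252996 − 0.107065 = 0.145931 m

A: 250 mm; B: 110 mm; difference 150 mm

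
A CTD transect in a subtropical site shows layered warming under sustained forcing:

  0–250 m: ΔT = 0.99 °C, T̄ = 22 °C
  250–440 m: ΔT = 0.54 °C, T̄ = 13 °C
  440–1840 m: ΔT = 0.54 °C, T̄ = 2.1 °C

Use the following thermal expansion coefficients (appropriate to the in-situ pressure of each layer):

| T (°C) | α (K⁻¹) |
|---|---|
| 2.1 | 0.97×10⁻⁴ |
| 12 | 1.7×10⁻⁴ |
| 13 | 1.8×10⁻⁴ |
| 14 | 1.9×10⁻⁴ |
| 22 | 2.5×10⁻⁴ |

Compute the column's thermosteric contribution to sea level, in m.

0.154 m

Layer 1 at 22 °C → α = 2.5×10⁻⁴ K⁻¹
Layer 2 at 13 °C → α = 1.8×10⁻⁴ K⁻¹
Layer 3 at 2.1 °C → α = 0.97×10⁻⁴ K⁻¹
Layer 1: 2.5×10⁻⁴ × 250 × 0.99 = 0.061875 m
250–440 m: 0.54 × 190 × 1.8×10⁻⁴ = 0.018468 m
0.54 × 1400 × 0.97×10⁻⁴ = 0.073332 m
Δh = 0.061875 + 0.018468 + 0.073332 = 0.153675 m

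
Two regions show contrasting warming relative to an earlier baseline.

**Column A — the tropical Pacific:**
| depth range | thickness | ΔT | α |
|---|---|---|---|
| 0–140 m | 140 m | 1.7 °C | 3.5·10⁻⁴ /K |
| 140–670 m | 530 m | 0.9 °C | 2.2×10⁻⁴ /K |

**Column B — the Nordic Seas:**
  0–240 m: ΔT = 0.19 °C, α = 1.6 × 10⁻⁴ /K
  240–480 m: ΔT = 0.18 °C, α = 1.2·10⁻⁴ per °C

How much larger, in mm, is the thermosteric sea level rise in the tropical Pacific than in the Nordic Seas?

Δh_A − Δh_B ≈ 180 mm

A Layer 1: 3.5×10⁻⁴ × 1.7 × 140 = 0.08330 m
A 0.9 × 530 × 2.2×10⁻⁴ = 0.10494 m
A total: 0.18824 m
B 0–240 m: 0.19 × 240 × 1.6×10⁻⁴ = 0.007296 m
B 240–480 m: 0.18 × 240 × 1.2×10⁻⁴ = 0.005184 m
B total: 0.01248 m
Difference: 0.18824 − 0.01248 = 0.17576 m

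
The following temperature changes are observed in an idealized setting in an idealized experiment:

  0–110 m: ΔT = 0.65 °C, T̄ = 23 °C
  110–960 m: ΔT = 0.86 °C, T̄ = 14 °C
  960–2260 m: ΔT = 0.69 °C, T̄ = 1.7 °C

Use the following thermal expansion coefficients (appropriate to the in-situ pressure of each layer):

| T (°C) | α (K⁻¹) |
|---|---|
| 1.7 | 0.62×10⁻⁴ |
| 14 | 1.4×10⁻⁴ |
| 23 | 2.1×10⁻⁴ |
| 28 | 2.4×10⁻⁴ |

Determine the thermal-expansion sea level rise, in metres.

Layer 1 at 23 °C → α = 2.1×10⁻⁴ K⁻¹
Layer 2 at 14 °C → α = 1.4×10⁻⁴ K⁻¹
Layer 3 at 1.7 °C → α = 0.62×10⁻⁴ K⁻¹
0.65 × 110 × 2.1×10⁻⁴ = 0.015015 m
0.86 × 1.4×10⁻⁴ × 850 = 0.10234 m
Layer 3: 0.69 × 0.62×10⁻⁴ × 1300 = 0.055614 m
Δh = 0.015015 + 0.10234 + 0.055614 = 0.172969 m ≈ 0.173 m

Δh = 0.173 m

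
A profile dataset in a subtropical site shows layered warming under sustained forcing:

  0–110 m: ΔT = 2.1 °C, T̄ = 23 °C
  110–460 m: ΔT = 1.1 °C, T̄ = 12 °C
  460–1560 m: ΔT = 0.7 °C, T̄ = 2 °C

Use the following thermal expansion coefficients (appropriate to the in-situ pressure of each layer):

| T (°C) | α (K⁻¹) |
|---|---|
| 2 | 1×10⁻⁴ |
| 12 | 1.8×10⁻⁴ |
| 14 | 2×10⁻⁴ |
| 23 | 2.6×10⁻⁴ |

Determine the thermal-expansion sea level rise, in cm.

Δh ≈ 21 cm

Layer 1 at 23 °C → α = 2.6×10⁻⁴ K⁻¹
Layer 2 at 12 °C → α = 1.8×10⁻⁴ K⁻¹
Layer 3 at 2 °C → α = 1×10⁻⁴ K⁻¹
Layer 1: 2.1 × 110 × 2.6×10⁻⁴ = 0.06006 m
1.1 × 1.8×10⁻⁴ × 350 = 0.06930 m
1100 × 1×10⁻⁴ × 0.7 = 0.07700 m
Δh = 0.06006 + 0.06930 + 0.07700 = 0.20636 m ≈ 21 cm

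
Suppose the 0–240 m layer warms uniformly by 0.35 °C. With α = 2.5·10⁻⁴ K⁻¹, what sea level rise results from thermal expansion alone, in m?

about 0.021 m

Δh = αΔT·H = 2.5×10⁻⁴ × 0.35 × 240 = 0.02100 m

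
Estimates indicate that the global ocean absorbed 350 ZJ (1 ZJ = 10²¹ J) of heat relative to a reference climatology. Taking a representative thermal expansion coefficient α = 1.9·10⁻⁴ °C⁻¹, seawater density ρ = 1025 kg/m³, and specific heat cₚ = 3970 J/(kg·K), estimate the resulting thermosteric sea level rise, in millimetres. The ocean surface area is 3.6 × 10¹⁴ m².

Per unit area: Q = 350×10²¹ / (3.6×10¹⁴) ≈ 9.722×10⁸ J/m²
Δh = αQ/(ρcₚ) = 1.9×10⁻⁴ × 9.722×10⁸ / (1025 × 3970) ≈ 0.045394 m

45.4 mm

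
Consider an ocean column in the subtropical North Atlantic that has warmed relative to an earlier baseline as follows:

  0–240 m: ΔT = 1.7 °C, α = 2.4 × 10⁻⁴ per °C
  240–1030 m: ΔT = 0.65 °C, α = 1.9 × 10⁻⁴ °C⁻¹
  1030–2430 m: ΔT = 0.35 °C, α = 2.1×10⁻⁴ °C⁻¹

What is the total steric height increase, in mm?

1.7 × 240 × 2.4×10⁻⁴ = 0.09792 m
Layer 2: 1.9×10⁻⁴ × 790 × 0.65 = 0.097565 m
1030–2430 m: 2.1×10⁻⁴ × 1400 × 0.35 = 0.10290 m
Δh = 0.09792 + 0.097565 + 0.10290 = 0.298385 m

about 298 mm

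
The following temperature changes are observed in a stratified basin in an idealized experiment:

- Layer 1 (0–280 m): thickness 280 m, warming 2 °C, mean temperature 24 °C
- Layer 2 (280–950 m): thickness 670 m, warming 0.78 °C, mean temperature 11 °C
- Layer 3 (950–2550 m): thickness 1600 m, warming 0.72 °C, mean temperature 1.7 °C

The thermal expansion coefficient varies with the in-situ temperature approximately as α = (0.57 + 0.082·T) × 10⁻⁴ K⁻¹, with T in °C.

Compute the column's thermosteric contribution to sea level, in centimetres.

Layer 1: α = (0.57 + 0.082×24)×10⁻⁴ = 2.538×10⁻⁴ K⁻¹
Layer 2: α = (0.57 + 0.082×11)×10⁻⁴ = 1.472×10⁻⁴ K⁻¹
Layer 3: α = (0.57 + 0.082×1.7)×10⁻⁴ = 0.7094×10⁻⁴ K⁻¹
0–280 m: 280 × 2.538×10⁻⁴ × 2 = 0.142128 m
670 × 1.472×10⁻⁴ × 0.78 = 0.07692672 m
Layer 3: 1600 × 0.7094×10⁻⁴ × 0.72 = 0.08172288 m
Δh = 0.142128 + 0.07692672 + 0.08172288 = 0.3007776 m

about 30 cm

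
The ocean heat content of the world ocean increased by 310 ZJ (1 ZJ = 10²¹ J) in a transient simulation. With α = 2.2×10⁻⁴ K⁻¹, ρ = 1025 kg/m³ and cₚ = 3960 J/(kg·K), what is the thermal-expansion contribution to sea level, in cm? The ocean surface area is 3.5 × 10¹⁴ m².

Δh = 4.8 cm

Per unit area: Q = 310×10²¹ / (3.5×10¹⁴) ≈ 8.857×10⁸ J/m²
Δh = αQ/(ρcₚ) = 2.2×10⁻⁴ × 8.857×10⁸ / (1025 × 3960) ≈ 0.048005 m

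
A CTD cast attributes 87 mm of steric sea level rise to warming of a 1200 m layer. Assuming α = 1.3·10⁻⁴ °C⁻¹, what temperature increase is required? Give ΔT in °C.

ΔT = Δh/(αH) = 0.087 / (1.3×10⁻⁴ × 1200) ≈ 0.5577 °C

about 0.558 °C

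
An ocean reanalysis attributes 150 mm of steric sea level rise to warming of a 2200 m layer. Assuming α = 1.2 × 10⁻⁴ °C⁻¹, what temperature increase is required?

0.57 K

ΔT = Δh/(αH) = 0.15 / (1.2×10⁻⁴ × 2200) ≈ 0.5682 K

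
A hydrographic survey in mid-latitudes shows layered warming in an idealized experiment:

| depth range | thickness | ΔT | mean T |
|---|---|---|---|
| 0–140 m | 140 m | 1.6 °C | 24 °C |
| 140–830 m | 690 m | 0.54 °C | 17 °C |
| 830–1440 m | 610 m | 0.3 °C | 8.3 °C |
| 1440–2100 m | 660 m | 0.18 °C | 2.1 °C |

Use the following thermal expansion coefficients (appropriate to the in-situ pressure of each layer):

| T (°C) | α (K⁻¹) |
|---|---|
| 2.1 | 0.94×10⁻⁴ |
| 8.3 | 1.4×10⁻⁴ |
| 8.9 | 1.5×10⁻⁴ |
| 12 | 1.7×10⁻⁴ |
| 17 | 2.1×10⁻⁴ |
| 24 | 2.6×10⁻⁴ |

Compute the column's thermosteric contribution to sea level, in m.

Δh ≈ 0.17 m

Layer 1 at 24 °C → α = 2.6×10⁻⁴ K⁻¹
Layer 2 at 17 °C → α = 2.1×10⁻⁴ K⁻¹
Layer 3 at 8.3 °C → α = 1.4×10⁻⁴ K⁻¹
Layer 4 at 2.1 °C → α = 0.94×10⁻⁴ K⁻¹
2.6×10⁻⁴ × 140 × 1.6 = 0.05824 m
Layer 2: 0.54 × 2.1×10⁻⁴ × 690 = 0.078246 m
Layer 3: 0.3 × 1.4×10⁻⁴ × 610 = 0.02562 m
0.18 × 0.94×10⁻⁴ × 660 = 0.0111672 m
Δh = 0.05824 + 0.078246 + 0.02562 + 0.0111672 = 0.1732732 m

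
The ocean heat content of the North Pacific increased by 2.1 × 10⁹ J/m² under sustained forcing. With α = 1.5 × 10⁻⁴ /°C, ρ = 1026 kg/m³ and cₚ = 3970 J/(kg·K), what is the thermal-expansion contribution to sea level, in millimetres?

77 mm of thermosteric rise

Δh = αQ/(ρcₚ) = 1.5×10⁻⁴ × 2.1×10⁹ / (1026 × 3970) ≈ 0.077334 m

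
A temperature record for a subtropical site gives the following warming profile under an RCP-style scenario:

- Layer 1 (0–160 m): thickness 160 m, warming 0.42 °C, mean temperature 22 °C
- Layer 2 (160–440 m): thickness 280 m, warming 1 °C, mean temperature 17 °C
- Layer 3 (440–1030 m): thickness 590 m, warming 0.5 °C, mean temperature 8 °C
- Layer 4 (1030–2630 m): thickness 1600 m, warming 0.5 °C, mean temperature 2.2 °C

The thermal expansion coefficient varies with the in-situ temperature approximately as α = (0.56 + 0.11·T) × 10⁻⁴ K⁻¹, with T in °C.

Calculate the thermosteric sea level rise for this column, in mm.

Layer 1: α = (0.56 + 0.11×22)×10⁻⁴ = 2.98×10⁻⁴ K⁻¹
Layer 2: α = (0.56 + 0.11×17)×10⁻⁴ = 2.43×10⁻⁴ K⁻¹
Layer 3: α = (0.56 + 0.11×8)×10⁻⁴ = 1.44×10⁻⁴ K⁻¹
Layer 4: α = (0.56 + 0.11×2.2)×10⁻⁴ = 0.802×10⁻⁴ K⁻¹
0–160 m: 0.42 × 160 × 2.98×10⁻⁴ = 0.0200256 m
1 × 2.43×10⁻⁴ × 280 = 0.06804 m
590 × 0.5 × 1.44×10⁻⁴ = 0.04248 m
1600 × 0.802×10⁻⁴ × 0.5 = 0.06416 m
Δh = 0.0200256 + 0.06804 + 0.04248 + 0.06416 = 0.1947056 m ≈ 190 mm

Δh ≈ 190 mm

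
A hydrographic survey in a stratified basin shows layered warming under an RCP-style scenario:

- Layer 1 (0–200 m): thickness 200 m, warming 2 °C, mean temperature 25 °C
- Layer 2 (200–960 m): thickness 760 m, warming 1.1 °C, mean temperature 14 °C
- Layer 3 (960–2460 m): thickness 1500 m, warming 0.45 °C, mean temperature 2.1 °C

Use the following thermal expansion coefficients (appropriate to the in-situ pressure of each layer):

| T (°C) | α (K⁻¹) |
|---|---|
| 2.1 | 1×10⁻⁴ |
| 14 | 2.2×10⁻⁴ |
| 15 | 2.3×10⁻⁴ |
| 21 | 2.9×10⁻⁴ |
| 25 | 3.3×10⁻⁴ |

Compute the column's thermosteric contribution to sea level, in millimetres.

Layer 1 at 25 °C → α = 3.3×10⁻⁴ K⁻¹
Layer 2 at 14 °C → α = 2.2×10⁻⁴ K⁻¹
Layer 3 at 2.1 °C → α = 1×10⁻⁴ K⁻¹
Layer 1: 2 × 3.3×10⁻⁴ × 200 = 0.13200 m
Layer 2: 760 × 2.2×10⁻⁴ × 1.1 = 0.18392 m
Layer 3: 0.45 × 1500 × 1×10⁻⁴ = 0.06750 m
Δh = 0.13200 + 0.18392 + 0.06750 = 0.38342 m

380 mm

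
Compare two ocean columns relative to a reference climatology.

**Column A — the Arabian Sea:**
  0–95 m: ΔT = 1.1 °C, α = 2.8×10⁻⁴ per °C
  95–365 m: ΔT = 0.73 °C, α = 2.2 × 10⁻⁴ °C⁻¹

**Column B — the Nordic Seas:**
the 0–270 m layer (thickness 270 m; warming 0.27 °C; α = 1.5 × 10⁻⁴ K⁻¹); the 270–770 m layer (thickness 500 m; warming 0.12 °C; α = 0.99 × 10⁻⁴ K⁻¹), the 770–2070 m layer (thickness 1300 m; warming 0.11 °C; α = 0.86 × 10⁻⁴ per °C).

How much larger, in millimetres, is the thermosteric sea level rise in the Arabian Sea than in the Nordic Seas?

A 0–95 m: 1.1 × 2.8×10⁻⁴ × 95 = 0.02926 m
A Layer 2: 270 × 0.73 × 2.2×10⁻⁴ = 0.043362 m
A total: 0.072622 m
B Layer 1: 270 × 0.27 × 1.5×10⁻⁴ = 0.010935 m
B 0.12 × 0.99×10⁻⁴ × 500 = 0.00594 m
B 1300 × 0.11 × 0.86×10⁻⁴ = 0.012298 m
B total: 0.029173 m
Difference: 0.072622 − 0.029173 = 0.043449 m

43 mm larger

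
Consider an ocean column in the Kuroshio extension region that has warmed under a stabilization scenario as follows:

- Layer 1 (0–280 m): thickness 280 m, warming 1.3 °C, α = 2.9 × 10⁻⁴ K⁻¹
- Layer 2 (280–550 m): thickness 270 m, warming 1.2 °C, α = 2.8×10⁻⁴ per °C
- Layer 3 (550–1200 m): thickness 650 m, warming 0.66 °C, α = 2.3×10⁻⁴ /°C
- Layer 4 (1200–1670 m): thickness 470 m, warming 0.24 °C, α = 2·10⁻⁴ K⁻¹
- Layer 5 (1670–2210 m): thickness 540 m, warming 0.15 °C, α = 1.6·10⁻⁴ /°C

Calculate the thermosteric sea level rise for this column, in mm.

330 mm

0–280 m: 280 × 2.9×10⁻⁴ × 1.3 = 0.10556 m
280–550 m: 2.8×10⁻⁴ × 270 × 1.2 = 0.09072 m
Layer 3: 0.66 × 650 × 2.3×10⁻⁴ = 0.09867 m
Layer 4: 0.24 × 470 × 2×10⁻⁴ = 0.02256 m
1670–2210 m: 0.15 × 540 × 1.6×10⁻⁴ = 0.01296 m
Δh = 0.10556 + 0.09072 + 0.09867 + 0.02256 + 0.01296 = 0.33047 m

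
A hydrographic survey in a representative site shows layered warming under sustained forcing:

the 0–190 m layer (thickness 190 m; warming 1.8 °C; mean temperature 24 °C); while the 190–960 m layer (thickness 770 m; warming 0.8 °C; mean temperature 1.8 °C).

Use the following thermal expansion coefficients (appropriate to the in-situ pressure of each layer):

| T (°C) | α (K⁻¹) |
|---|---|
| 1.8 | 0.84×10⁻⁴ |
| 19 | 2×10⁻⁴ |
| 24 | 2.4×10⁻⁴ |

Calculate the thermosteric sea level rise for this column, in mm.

Layer 1 at 24 °C → α = 2.4×10⁻⁴ K⁻¹
Layer 2 at 1.8 °C → α = 0.84×10⁻⁴ K⁻¹
0–190 m: 2.4×10⁻⁴ × 190 × 1.8 = 0.08208 m
Layer 2: 770 × 0.84×10⁻⁴ × 0.8 = 0.051744 m
Δh = 0.08208 + 0.051744 = 0.133824 m

Δh ≈ 130 mm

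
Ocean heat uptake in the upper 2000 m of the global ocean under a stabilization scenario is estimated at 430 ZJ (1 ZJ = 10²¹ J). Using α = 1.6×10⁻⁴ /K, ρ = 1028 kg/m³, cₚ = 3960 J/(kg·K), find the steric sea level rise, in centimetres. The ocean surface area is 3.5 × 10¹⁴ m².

Per unit area: Q = 430×10²¹ / (3.5×10¹⁴) ≈ 1.229×10⁹ J/m²
Δh = αQ/(ρcₚ) = 1.6×10⁻⁴ × 1.229×10⁹ / (1028 × 3960) ≈ 0.048304 m

Δh ≈ 4.83 cm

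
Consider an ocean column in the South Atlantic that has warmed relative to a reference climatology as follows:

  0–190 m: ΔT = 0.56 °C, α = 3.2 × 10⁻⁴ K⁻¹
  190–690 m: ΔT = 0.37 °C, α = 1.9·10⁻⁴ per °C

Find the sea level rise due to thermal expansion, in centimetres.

190 × 0.56 × 3.2×10⁻⁴ = 0.034048 m
1.9×10⁻⁴ × 500 × 0.37 = 0.03515 m
Δh = 0.034048 + 0.03515 = 0.069198 m

about 6.92 cm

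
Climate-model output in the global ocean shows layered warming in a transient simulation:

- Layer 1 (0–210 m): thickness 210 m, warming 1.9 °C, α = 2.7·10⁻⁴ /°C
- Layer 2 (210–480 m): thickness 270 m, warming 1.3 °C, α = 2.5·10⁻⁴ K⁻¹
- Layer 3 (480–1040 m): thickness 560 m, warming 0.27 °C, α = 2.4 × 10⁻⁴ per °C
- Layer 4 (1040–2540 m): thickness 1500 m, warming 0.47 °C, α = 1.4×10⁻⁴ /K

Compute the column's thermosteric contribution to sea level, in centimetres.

0–210 m: 1.9 × 2.7×10⁻⁴ × 210 = 0.10773 m
210–480 m: 270 × 2.5×10⁻⁴ × 1.3 = 0.08775 m
480–1040 m: 0.27 × 560 × 2.4×10⁻⁴ = 0.036288 m
Layer 4: 1500 × 0.47 × 1.4×10⁻⁴ = 0.09870 m
Δh = 0.10773 + 0.08775 + 0.036288 + 0.09870 = 0.330468 m ≈ 33.0 cm

about 33.0 cm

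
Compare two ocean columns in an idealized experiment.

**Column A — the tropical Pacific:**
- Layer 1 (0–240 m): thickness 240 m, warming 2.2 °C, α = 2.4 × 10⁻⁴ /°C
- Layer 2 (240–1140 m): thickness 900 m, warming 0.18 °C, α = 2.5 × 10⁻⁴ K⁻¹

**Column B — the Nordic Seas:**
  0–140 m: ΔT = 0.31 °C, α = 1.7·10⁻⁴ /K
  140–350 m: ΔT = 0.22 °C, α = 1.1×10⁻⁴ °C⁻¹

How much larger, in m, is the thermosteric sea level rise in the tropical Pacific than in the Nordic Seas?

Δh_A − Δh_B ≈ 0.15 m

A 2.2 × 2.4×10⁻⁴ × 240 = 0.12672 m
A 240–1140 m: 2.5×10⁻⁴ × 0.18 × 900 = 0.04050 m
A total: 0.16722 m
B 140 × 0.31 × 1.7×10⁻⁴ = 0.007378 m
B Layer 2: 0.22 × 210 × 1.1×10⁻⁴ = 0.005082 m
B total: 0.01246 m
Difference: 0.16722 − 0.01246 = 0.15476 m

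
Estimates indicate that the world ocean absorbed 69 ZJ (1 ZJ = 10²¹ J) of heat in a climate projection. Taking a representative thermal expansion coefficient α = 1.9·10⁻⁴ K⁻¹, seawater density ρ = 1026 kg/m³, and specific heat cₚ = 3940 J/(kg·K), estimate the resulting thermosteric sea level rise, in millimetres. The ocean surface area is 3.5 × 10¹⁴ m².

Per unit area: Q = 69×10²¹ / (3.5×10¹⁴) ≈ 1.971×10⁸ J/m²
Δh = αQ/(ρcₚ) = 1.9×10⁻⁴ × 1.971×10⁸ / (1026 × 3940) ≈ 0.009264 m

9.3 mm of thermosteric rise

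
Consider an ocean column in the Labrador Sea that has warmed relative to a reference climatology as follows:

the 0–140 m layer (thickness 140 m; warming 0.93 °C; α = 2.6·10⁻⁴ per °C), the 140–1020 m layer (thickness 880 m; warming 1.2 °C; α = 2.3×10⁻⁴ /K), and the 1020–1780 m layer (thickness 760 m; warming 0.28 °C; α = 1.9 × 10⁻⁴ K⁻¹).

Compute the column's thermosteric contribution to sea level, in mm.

Layer 1: 0.93 × 2.6×10⁻⁴ × 140 = 0.033852 m
Layer 2: 2.3×10⁻⁴ × 1.2 × 880 = 0.24288 m
0.28 × 760 × 1.9×10⁻⁴ = 0.040432 m
Δh = 0.033852 + 0.24288 + 0.040432 = 0.317164 m ≈ 317 mm

Δh ≈ 317 mm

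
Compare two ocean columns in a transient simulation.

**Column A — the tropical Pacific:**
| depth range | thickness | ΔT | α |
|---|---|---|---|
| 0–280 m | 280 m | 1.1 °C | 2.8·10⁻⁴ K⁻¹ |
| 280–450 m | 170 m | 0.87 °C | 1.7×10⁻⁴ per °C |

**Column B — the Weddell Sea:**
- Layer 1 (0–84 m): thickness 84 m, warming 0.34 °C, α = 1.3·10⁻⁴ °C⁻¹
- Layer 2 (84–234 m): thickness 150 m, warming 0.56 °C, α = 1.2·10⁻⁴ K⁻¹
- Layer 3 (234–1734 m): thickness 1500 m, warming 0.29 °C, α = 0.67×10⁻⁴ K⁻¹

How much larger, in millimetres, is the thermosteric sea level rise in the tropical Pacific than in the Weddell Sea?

68 mm larger

A 0–280 m: 1.1 × 2.8×10⁻⁴ × 280 = 0.08624 m
A Layer 2: 1.7×10⁻⁴ × 0.87 × 170 = 0.025143 m
A total: 0.111383 m
B 84 × 0.34 × 1.3×10⁻⁴ = 0.0037128 m
B 150 × 0.56 × 1.2×10⁻⁴ = 0.01008 m
B 0.29 × 0.67×10⁻⁴ × 1500 = 0.029145 m
B total: 0.0429378 m
Difference: 0.111383 − 0.0429378 = 0.0684452 m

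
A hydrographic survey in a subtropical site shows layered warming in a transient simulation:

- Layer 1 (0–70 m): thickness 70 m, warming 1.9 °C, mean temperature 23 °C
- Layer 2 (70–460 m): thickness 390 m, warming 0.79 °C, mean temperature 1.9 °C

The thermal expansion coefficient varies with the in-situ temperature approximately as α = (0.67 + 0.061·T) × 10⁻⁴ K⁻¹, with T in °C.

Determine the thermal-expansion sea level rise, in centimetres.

Layer 1: α = (0.67 + 0.061×23)×10⁻⁴ = 2.073×10⁻⁴ K⁻¹
Layer 2: α = (0.67 + 0.061×1.9)×10⁻⁴ = 0.7859×10⁻⁴ K⁻¹
0–70 m: 70 × 1.9 × 2.073×10⁻⁴ = 0.0275709 m
390 × 0.7859×10⁻⁴ × 0.79 = 0.024213579 m
Δh = 0.0275709 + 0.024213579 = 0.051784479 m

about 5.2 cm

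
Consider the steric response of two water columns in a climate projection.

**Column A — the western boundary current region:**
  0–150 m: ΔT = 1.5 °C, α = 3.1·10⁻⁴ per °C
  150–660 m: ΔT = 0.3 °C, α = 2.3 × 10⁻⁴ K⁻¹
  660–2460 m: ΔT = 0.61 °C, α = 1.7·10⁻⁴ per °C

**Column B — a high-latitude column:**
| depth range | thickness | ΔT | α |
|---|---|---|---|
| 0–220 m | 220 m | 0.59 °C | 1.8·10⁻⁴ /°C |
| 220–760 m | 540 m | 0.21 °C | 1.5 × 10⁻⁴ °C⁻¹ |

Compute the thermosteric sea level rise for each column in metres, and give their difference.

A 0–150 m: 3.1×10⁻⁴ × 1.5 × 150 = 0.06975 m
A 150–660 m: 510 × 0.3 × 2.3×10⁻⁴ = 0.03519 m
A Layer 3: 1800 × 1.7×10⁻⁴ × 0.61 = 0.18666 m
A total: 0.29160 m
B Layer 1: 1.8×10⁻⁴ × 220 × 0.59 = 0.023364 m
B 0.21 × 1.5×10⁻⁴ × 540 = 0.01701 m
B total: 0.040374 m
Difference: 0.29160 − 0.040374 = 0.251226 m

Δh_A ≈ 0.29 m, Δh_B ≈ 0.040 m; difference ≈ 0.25 m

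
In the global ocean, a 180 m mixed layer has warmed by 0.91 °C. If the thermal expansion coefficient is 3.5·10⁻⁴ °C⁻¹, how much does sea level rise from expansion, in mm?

Δh = αΔT·H = 3.5×10⁻⁴ × 0.91 × 180 = 0.05733 m

57 mm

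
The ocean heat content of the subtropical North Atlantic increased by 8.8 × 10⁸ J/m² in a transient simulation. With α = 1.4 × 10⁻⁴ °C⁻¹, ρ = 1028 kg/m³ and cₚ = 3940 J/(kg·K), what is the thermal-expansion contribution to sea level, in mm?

Δh = αQ/(ρcₚ) = 1.4×10⁻⁴ × 8.8×10⁸ / (1028 × 3940) ≈ 0.030417 m

Δh ≈ 30.4 mm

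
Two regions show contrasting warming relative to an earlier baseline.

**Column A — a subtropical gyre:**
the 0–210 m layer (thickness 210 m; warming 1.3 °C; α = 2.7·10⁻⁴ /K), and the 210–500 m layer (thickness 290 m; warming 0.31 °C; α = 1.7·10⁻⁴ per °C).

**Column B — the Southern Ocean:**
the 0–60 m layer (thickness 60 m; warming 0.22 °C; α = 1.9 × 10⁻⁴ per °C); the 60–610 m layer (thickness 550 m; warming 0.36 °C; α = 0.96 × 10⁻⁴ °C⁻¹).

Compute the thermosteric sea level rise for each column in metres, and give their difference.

A 2.7×10⁻⁴ × 1.3 × 210 = 0.07371 m
A Layer 2: 290 × 0.31 × 1.7×10⁻⁴ = 0.015283 m
A total: 0.088993 m
B 0–60 m: 60 × 0.22 × 1.9×10⁻⁴ = 0.002508 m
B 0.36 × 550 × 0.96×10⁻⁴ = 0.019008 m
B total: 0.021516 m
Difference: 0.088993 − 0.021516 = 0.067477 m

A: 0.0890 m; B: 0.0215 m; difference 0.0675 m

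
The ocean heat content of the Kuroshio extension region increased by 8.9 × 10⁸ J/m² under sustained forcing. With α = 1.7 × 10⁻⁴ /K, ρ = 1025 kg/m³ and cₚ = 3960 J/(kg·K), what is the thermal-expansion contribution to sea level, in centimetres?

3.7 cm

Δh = αQ/(ρcₚ) = 1.7×10⁻⁴ × 8.9×10⁸ / (1025 × 3960) ≈ 0.037275 m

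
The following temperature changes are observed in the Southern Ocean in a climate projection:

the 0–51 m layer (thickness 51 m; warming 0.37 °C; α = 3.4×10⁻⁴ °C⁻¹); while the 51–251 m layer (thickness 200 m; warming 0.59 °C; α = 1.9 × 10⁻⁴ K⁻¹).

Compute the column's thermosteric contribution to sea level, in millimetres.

Layer 1: 0.37 × 3.4×10⁻⁴ × 51 = 0.0064158 m
0.59 × 1.9×10⁻⁴ × 200 = 0.02242 m
Δh = 0.0064158 + 0.02242 = 0.0288358 m

28.8 mm of thermosteric rise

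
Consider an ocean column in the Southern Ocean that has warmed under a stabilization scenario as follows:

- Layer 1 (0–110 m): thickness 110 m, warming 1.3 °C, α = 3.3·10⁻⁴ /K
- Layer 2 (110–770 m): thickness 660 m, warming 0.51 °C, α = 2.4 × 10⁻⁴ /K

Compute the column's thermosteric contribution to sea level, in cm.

110 × 1.3 × 3.3×10⁻⁴ = 0.04719 m
110–770 m: 660 × 0.51 × 2.4×10⁻⁴ = 0.080784 m
Δh = 0.04719 + 0.080784 = 0.127974 m

Δh = 13 cm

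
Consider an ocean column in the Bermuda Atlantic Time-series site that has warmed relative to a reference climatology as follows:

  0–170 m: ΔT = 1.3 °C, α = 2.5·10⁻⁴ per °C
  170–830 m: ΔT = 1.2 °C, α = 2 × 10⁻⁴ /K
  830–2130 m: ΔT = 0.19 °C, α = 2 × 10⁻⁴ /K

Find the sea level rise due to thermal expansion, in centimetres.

about 26 cm

0–170 m: 2.5×10⁻⁴ × 1.3 × 170 = 0.05525 m
660 × 2×10⁻⁴ × 1.2 = 0.15840 m
830–2130 m: 0.19 × 2×10⁻⁴ × 1300 = 0.04940 m
Δh = 0.05525 + 0.15840 + 0.04940 = 0.26305 m ≈ 26 cm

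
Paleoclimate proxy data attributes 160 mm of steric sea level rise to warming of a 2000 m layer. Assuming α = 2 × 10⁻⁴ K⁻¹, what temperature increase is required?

ΔT = Δh/(αH) = 0.16 / (2×10⁻⁴ × 2000) = 0.4000 °C

ΔT ≈ 0.400 °C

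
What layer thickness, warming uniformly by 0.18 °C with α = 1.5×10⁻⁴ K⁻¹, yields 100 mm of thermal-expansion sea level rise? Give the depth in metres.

H = Δh/(αΔT) = 0.1 / (1.5×10⁻⁴ × 0.18) ≈ 3704 m

about 3700 m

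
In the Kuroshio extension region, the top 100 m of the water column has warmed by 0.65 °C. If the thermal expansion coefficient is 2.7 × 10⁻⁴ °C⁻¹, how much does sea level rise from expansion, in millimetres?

Δh = αΔT·H = 2.7×10⁻⁴ × 0.65 × 100 = 0.01755 m

Δh = 17.6 mm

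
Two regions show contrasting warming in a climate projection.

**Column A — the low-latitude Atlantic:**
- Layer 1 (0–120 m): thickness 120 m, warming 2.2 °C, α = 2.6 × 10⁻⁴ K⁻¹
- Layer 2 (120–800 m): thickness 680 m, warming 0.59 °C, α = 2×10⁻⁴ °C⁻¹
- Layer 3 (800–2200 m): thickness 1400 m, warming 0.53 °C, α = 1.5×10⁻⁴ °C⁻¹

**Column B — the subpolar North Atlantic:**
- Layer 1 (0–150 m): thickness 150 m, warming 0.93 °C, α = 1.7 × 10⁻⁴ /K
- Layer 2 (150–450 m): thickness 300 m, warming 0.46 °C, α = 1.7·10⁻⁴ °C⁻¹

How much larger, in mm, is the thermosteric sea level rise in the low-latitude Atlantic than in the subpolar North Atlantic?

Δh_A − Δh_B ≈ 210 mm

A 0–120 m: 2.2 × 120 × 2.6×10⁻⁴ = 0.06864 m
A Layer 2: 680 × 2×10⁻⁴ × 0.59 = 0.08024 m
A 800–2200 m: 1400 × 1.5×10⁻⁴ × 0.53 = 0.11130 m
A total: 0.26018 m
B Layer 1: 1.7×10⁻⁴ × 0.93 × 150 = 0.023715 m
B Layer 2: 300 × 0.46 × 1.7×10⁻⁴ = 0.02346 m
B total: 0.047175 m
Difference: 0.26018 − 0.047175 = 0.213005 m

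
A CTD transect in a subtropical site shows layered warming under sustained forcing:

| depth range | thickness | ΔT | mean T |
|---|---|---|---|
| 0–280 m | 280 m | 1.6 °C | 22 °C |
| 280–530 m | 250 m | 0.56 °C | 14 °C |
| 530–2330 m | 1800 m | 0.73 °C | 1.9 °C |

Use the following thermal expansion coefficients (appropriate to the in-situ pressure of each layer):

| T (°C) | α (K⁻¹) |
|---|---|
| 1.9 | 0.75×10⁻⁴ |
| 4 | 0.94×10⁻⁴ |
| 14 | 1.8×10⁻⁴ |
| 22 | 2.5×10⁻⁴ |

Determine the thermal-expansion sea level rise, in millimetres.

Layer 1 at 22 °C → α = 2.5×10⁻⁴ K⁻¹
Layer 2 at 14 °C → α = 1.8×10⁻⁴ K⁻¹
Layer 3 at 1.9 °C → α = 0.75×10⁻⁴ K⁻¹
0–280 m: 2.5×10⁻⁴ × 1.6 × 280 = 0.11200 m
250 × 0.56 × 1.8×10⁻⁴ = 0.02520 m
Layer 3: 1800 × 0.75×10⁻⁴ × 0.73 = 0.09855 m
Δh = 0.11200 + 0.02520 + 0.09855 = 0.23575 m

Δh = 240 mm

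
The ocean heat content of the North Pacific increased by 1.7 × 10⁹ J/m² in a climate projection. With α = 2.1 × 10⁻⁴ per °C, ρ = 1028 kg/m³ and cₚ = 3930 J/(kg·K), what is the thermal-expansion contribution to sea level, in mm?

88.4 mm

Δh = αQ/(ρcₚ) = 2.1×10⁻⁴ × 1.7×10⁹ / (1028 × 3930) ≈ 0.088365 m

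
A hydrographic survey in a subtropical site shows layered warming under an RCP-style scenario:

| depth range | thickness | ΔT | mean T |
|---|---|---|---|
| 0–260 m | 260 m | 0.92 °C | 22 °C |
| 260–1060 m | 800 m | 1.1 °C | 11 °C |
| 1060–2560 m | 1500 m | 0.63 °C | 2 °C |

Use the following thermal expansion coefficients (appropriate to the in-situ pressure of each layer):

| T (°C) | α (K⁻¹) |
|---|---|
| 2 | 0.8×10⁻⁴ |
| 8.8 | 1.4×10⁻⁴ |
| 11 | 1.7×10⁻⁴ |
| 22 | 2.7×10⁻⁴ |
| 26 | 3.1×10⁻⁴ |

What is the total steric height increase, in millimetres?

about 290 mm

Layer 1 at 22 °C → α = 2.7×10⁻⁴ K⁻¹
Layer 2 at 11 °C → α = 1.7×10⁻⁴ K⁻¹
Layer 3 at 2 °C → α = 0.8×10⁻⁴ K⁻¹
0.92 × 2.7×10⁻⁴ × 260 = 0.064584 m
1.7×10⁻⁴ × 1.1 × 800 = 0.14960 m
Layer 3: 0.8×10⁻⁴ × 0.63 × 1500 = 0.07560 m
Δh = 0.064584 + 0.14960 + 0.07560 = 0.289784 m ≈ 290 mm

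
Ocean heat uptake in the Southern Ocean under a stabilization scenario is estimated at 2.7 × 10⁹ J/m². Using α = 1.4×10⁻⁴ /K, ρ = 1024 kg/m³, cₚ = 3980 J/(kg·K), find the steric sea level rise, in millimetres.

Δh = αQ/(ρcₚ) = 1.4×10⁻⁴ × 2.7×10⁹ / (1024 × 3980) ≈ 0.092749 m

about 92.7 mm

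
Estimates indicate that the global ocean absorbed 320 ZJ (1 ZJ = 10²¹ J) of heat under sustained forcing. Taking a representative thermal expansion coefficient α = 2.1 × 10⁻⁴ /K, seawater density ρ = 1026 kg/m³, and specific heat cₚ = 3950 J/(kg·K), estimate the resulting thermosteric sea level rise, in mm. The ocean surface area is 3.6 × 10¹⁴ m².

Per unit area: Q = 320×10²¹ / (3.6×10¹⁴) ≈ 8.889×10⁸ J/m²
Δh = αQ/(ρcₚ) = 2.1×10⁻⁴ × 8.889×10⁸ / (1026 × 3950) ≈ 0.04606 m

46.1 mm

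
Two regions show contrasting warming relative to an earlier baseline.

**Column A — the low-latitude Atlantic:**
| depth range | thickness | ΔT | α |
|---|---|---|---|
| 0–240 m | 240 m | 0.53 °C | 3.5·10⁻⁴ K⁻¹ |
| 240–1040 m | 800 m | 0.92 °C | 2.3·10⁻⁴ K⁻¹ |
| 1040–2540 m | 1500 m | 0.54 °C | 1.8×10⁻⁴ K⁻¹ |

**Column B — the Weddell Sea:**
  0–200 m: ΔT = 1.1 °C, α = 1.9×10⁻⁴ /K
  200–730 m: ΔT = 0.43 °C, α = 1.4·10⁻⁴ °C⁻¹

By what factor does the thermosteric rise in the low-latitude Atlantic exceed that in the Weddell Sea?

A 0–240 m: 240 × 3.5×10⁻⁴ × 0.53 = 0.04452 m
A 0.92 × 2.3×10⁻⁴ × 800 = 0.16928 m
A 1040–2540 m: 1.8×10⁻⁴ × 1500 × 0.54 = 0.14580 m
A total: 0.35960 m
B 1.1 × 1.9×10⁻⁴ × 200 = 0.04180 m
B Layer 2: 530 × 1.4×10⁻⁴ × 0.43 = 0.031906 m
B total: 0.073706 m
Ratio: 0.35960 / 0.073706 ≈ 4.879

≈ 4.88×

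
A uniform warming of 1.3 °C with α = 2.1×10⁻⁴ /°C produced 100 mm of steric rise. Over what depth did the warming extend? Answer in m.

about 370 m

H = Δh/(αΔT) = 0.1 / (2.1×10⁻⁴ × 1.3) ≈ 366.3 m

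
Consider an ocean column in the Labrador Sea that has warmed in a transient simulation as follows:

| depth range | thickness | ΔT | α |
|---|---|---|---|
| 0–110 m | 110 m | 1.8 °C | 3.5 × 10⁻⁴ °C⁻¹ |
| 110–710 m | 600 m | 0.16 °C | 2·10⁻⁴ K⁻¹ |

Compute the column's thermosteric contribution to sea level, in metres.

Δh = 0.089 m

Layer 1: 1.8 × 3.5×10⁻⁴ × 110 = 0.06930 m
Layer 2: 2×10⁻⁴ × 600 × 0.16 = 0.01920 m
Δh = 0.06930 + 0.01920 = 0.08850 m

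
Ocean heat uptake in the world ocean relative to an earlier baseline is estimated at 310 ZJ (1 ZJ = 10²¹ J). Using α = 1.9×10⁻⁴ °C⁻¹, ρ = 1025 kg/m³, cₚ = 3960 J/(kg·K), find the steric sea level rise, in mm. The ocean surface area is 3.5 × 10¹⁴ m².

Per unit area: Q = 310×10²¹ / (3.5×10¹⁴) ≈ 8.857×10⁸ J/m²
Δh = αQ/(ρcₚ) = 1.9×10⁻⁴ × 8.857×10⁸ / (1025 × 3960) ≈ 0.041459 m

Δh = 41 mm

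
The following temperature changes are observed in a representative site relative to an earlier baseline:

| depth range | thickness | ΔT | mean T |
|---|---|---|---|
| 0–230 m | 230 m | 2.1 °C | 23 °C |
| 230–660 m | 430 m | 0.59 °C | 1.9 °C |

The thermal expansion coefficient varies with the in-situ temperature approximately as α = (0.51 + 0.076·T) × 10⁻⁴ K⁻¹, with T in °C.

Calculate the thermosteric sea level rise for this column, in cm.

about 13 cm

Layer 1: α = (0.51 + 0.076×23)×10⁻⁴ = 2.258×10⁻⁴ K⁻¹
Layer 2: α = (0.51 + 0.076×1.9)×10⁻⁴ = 0.6544×10⁻⁴ K⁻¹
230 × 2.258×10⁻⁴ × 2.1 = 0.1090614 m
Layer 2: 0.59 × 430 × 0.6544×10⁻⁴ = 0.016602128 m
Δh = 0.1090614 + 0.016602128 = 0.125663528 m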